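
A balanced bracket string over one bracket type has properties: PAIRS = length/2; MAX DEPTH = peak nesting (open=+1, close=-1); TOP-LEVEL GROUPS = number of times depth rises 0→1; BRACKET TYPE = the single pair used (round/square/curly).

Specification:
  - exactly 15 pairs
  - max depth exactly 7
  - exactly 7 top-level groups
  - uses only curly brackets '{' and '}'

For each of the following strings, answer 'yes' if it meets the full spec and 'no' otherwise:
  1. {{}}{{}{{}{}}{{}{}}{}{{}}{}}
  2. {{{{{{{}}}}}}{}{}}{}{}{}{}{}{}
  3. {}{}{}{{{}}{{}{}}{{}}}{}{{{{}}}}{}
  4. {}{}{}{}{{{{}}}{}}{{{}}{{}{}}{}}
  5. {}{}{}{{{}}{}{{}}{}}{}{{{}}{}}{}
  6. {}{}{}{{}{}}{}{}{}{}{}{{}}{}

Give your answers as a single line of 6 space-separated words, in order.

Answer: no yes no no no no

Derivation:
String 1 '{{}}{{}{{}{}}{{}{}}{}{{}}{}}': depth seq [1 2 1 0 1 2 1 2 3 2 3 2 1 2 3 2 3 2 1 2 1 2 3 2 1 2 1 0]
  -> pairs=14 depth=3 groups=2 -> no
String 2 '{{{{{{{}}}}}}{}{}}{}{}{}{}{}{}': depth seq [1 2 3 4 5 6 7 6 5 4 3 2 1 2 1 2 1 0 1 0 1 0 1 0 1 0 1 0 1 0]
  -> pairs=15 depth=7 groups=7 -> yes
String 3 '{}{}{}{{{}}{{}{}}{{}}}{}{{{{}}}}{}': depth seq [1 0 1 0 1 0 1 2 3 2 1 2 3 2 3 2 1 2 3 2 1 0 1 0 1 2 3 4 3 2 1 0 1 0]
  -> pairs=17 depth=4 groups=7 -> no
String 4 '{}{}{}{}{{{{}}}{}}{{{}}{{}{}}{}}': depth seq [1 0 1 0 1 0 1 0 1 2 3 4 3 2 1 2 1 0 1 2 3 2 1 2 3 2 3 2 1 2 1 0]
  -> pairs=16 depth=4 groups=6 -> no
String 5 '{}{}{}{{{}}{}{{}}{}}{}{{{}}{}}{}': depth seq [1 0 1 0 1 0 1 2 3 2 1 2 1 2 3 2 1 2 1 0 1 0 1 2 3 2 1 2 1 0 1 0]
  -> pairs=16 depth=3 groups=7 -> no
String 6 '{}{}{}{{}{}}{}{}{}{}{}{{}}{}': depth seq [1 0 1 0 1 0 1 2 1 2 1 0 1 0 1 0 1 0 1 0 1 0 1 2 1 0 1 0]
  -> pairs=14 depth=2 groups=11 -> no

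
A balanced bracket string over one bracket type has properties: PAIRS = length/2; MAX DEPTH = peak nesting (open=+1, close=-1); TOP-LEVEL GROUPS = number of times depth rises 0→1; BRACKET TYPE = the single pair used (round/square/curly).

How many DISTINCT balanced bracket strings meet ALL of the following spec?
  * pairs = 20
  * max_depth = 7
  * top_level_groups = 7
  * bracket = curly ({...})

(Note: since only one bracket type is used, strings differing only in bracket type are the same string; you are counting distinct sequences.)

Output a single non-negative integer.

Spec: pairs=20 depth=7 groups=7
Count(depth <= 7) = 117804960
Count(depth <= 6) = 109297426
Count(depth == 7) = 117804960 - 109297426 = 8507534

Answer: 8507534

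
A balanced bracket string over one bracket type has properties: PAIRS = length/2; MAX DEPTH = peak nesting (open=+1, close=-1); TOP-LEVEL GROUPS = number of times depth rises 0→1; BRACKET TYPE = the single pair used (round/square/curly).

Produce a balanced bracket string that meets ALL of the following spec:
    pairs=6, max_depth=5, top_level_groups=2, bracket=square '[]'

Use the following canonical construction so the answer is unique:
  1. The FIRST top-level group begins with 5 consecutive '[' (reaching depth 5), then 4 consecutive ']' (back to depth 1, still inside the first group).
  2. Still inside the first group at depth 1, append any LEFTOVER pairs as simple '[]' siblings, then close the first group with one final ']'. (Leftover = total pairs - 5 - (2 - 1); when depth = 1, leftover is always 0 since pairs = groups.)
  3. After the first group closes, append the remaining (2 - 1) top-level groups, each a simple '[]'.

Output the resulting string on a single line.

Spec: pairs=6 depth=5 groups=2
Leftover pairs = 6 - 5 - (2-1) = 0
First group: deep chain of depth 5 + 0 sibling pairs
Remaining 1 groups: simple '[]' each

Answer: [[[[[]]]]][]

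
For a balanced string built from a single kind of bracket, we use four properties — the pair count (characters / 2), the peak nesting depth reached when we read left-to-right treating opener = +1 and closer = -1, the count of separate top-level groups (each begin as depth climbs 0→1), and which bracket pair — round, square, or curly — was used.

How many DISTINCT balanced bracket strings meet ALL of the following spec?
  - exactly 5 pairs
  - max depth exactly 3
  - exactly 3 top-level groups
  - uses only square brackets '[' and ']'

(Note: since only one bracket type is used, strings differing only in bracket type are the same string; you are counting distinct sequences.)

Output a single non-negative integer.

Answer: 3

Derivation:
Spec: pairs=5 depth=3 groups=3
Count(depth <= 3) = 9
Count(depth <= 2) = 6
Count(depth == 3) = 9 - 6 = 3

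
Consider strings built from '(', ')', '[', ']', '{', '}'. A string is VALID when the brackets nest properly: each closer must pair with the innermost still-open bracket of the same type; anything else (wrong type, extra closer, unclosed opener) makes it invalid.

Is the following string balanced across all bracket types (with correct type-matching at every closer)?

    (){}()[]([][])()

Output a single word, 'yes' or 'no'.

pos 0: push '('; stack = (
pos 1: ')' matches '('; pop; stack = (empty)
pos 2: push '{'; stack = {
pos 3: '}' matches '{'; pop; stack = (empty)
pos 4: push '('; stack = (
pos 5: ')' matches '('; pop; stack = (empty)
pos 6: push '['; stack = [
pos 7: ']' matches '['; pop; stack = (empty)
pos 8: push '('; stack = (
pos 9: push '['; stack = ([
pos 10: ']' matches '['; pop; stack = (
pos 11: push '['; stack = ([
pos 12: ']' matches '['; pop; stack = (
pos 13: ')' matches '('; pop; stack = (empty)
pos 14: push '('; stack = (
pos 15: ')' matches '('; pop; stack = (empty)
end: stack empty → VALID
Verdict: properly nested → yes

Answer: yes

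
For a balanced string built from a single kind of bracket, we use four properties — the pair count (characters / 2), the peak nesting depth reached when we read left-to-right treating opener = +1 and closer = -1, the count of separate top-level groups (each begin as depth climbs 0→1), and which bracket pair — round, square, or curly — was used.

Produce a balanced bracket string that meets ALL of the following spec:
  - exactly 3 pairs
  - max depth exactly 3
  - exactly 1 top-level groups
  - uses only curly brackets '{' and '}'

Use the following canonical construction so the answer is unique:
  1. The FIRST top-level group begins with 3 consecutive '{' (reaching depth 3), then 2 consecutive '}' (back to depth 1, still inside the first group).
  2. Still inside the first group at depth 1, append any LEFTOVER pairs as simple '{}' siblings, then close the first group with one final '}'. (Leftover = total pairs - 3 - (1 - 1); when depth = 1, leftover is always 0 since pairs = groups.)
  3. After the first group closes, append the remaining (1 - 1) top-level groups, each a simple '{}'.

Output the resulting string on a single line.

Spec: pairs=3 depth=3 groups=1
Leftover pairs = 3 - 3 - (1-1) = 0
First group: deep chain of depth 3 + 0 sibling pairs
Remaining 0 groups: simple '{}' each

Answer: {{{}}}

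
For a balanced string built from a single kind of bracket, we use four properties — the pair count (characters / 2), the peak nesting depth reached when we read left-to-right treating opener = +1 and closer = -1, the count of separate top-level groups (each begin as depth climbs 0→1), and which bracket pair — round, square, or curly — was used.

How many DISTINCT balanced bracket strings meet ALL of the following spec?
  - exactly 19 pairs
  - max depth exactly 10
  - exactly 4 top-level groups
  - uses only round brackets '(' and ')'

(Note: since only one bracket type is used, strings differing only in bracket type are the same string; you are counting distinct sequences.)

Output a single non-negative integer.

Answer: 2051456

Derivation:
Spec: pairs=19 depth=10 groups=4
Count(depth <= 10) = 217705312
Count(depth <= 9) = 215653856
Count(depth == 10) = 217705312 - 215653856 = 2051456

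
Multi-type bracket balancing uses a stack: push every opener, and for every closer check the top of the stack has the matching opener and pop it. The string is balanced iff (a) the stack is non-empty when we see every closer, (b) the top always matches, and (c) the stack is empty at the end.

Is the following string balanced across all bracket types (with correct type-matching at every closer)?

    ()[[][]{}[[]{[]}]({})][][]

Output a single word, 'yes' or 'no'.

pos 0: push '('; stack = (
pos 1: ')' matches '('; pop; stack = (empty)
pos 2: push '['; stack = [
pos 3: push '['; stack = [[
pos 4: ']' matches '['; pop; stack = [
pos 5: push '['; stack = [[
pos 6: ']' matches '['; pop; stack = [
pos 7: push '{'; stack = [{
pos 8: '}' matches '{'; pop; stack = [
pos 9: push '['; stack = [[
pos 10: push '['; stack = [[[
pos 11: ']' matches '['; pop; stack = [[
pos 12: push '{'; stack = [[{
pos 13: push '['; stack = [[{[
pos 14: ']' matches '['; pop; stack = [[{
pos 15: '}' matches '{'; pop; stack = [[
pos 16: ']' matches '['; pop; stack = [
pos 17: push '('; stack = [(
pos 18: push '{'; stack = [({
pos 19: '}' matches '{'; pop; stack = [(
pos 20: ')' matches '('; pop; stack = [
pos 21: ']' matches '['; pop; stack = (empty)
pos 22: push '['; stack = [
pos 23: ']' matches '['; pop; stack = (empty)
pos 24: push '['; stack = [
pos 25: ']' matches '['; pop; stack = (empty)
end: stack empty → VALID
Verdict: properly nested → yes

Answer: yes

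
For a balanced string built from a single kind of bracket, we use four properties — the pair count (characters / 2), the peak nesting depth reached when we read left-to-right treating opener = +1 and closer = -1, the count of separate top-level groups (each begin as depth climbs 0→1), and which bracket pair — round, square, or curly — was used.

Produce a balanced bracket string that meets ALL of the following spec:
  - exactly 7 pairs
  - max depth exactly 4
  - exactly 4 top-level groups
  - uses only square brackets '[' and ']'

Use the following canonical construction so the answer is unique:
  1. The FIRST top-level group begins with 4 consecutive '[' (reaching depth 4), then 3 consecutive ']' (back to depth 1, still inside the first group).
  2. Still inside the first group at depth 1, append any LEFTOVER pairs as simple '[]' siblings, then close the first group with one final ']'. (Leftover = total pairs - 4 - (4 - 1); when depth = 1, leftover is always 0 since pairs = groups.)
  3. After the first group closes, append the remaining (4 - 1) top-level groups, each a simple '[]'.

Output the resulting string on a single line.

Answer: [[[[]]]][][][]

Derivation:
Spec: pairs=7 depth=4 groups=4
Leftover pairs = 7 - 4 - (4-1) = 0
First group: deep chain of depth 4 + 0 sibling pairs
Remaining 3 groups: simple '[]' each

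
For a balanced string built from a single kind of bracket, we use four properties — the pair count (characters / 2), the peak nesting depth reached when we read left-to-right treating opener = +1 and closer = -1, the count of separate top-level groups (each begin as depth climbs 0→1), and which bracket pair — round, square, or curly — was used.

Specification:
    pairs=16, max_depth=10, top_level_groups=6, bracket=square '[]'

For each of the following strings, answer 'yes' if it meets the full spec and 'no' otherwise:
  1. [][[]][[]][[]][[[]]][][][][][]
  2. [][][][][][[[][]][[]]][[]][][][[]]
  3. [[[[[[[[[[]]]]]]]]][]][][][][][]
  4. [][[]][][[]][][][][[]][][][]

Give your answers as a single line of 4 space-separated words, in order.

Answer: no no yes no

Derivation:
String 1 '[][[]][[]][[]][[[]]][][][][][]': depth seq [1 0 1 2 1 0 1 2 1 0 1 2 1 0 1 2 3 2 1 0 1 0 1 0 1 0 1 0 1 0]
  -> pairs=15 depth=3 groups=10 -> no
String 2 '[][][][][][[[][]][[]]][[]][][][[]]': depth seq [1 0 1 0 1 0 1 0 1 0 1 2 3 2 3 2 1 2 3 2 1 0 1 2 1 0 1 0 1 0 1 2 1 0]
  -> pairs=17 depth=3 groups=10 -> no
String 3 '[[[[[[[[[[]]]]]]]]][]][][][][][]': depth seq [1 2 3 4 5 6 7 8 9 10 9 8 7 6 5 4 3 2 1 2 1 0 1 0 1 0 1 0 1 0 1 0]
  -> pairs=16 depth=10 groups=6 -> yes
String 4 '[][[]][][[]][][][][[]][][][]': depth seq [1 0 1 2 1 0 1 0 1 2 1 0 1 0 1 0 1 0 1 2 1 0 1 0 1 0 1 0]
  -> pairs=14 depth=2 groups=11 -> no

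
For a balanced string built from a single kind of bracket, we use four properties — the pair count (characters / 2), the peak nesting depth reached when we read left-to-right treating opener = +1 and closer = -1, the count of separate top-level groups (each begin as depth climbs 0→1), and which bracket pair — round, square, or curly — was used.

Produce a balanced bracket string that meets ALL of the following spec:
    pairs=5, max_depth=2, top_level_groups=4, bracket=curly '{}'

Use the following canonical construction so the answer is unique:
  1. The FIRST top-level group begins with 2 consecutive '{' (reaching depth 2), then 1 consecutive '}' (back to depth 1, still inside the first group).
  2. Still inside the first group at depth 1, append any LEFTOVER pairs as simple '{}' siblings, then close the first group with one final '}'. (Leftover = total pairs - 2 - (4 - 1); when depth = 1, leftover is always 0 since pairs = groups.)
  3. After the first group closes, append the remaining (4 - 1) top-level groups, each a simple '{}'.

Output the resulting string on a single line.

Spec: pairs=5 depth=2 groups=4
Leftover pairs = 5 - 2 - (4-1) = 0
First group: deep chain of depth 2 + 0 sibling pairs
Remaining 3 groups: simple '{}' each

Answer: {{}}{}{}{}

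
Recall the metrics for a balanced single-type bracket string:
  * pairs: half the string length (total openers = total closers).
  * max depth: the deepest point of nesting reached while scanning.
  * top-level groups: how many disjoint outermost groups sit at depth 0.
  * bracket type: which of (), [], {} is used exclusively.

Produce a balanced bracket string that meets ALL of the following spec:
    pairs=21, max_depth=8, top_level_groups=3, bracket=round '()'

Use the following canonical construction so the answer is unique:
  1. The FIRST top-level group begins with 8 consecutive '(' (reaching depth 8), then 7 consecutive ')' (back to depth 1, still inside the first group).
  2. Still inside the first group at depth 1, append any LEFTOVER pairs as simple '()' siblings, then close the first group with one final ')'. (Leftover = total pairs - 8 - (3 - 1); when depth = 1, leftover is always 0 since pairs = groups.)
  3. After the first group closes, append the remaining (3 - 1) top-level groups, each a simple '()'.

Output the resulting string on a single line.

Spec: pairs=21 depth=8 groups=3
Leftover pairs = 21 - 8 - (3-1) = 11
First group: deep chain of depth 8 + 11 sibling pairs
Remaining 2 groups: simple '()' each

Answer: (((((((()))))))()()()()()()()()()()())()()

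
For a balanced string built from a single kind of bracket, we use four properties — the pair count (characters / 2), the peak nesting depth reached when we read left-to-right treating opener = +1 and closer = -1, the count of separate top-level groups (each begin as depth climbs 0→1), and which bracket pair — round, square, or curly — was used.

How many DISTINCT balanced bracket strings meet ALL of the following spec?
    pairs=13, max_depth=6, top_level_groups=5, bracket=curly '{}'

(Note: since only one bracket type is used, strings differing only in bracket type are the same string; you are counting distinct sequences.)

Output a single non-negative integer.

Answer: 3145

Derivation:
Spec: pairs=13 depth=6 groups=5
Count(depth <= 6) = 47695
Count(depth <= 5) = 44550
Count(depth == 6) = 47695 - 44550 = 3145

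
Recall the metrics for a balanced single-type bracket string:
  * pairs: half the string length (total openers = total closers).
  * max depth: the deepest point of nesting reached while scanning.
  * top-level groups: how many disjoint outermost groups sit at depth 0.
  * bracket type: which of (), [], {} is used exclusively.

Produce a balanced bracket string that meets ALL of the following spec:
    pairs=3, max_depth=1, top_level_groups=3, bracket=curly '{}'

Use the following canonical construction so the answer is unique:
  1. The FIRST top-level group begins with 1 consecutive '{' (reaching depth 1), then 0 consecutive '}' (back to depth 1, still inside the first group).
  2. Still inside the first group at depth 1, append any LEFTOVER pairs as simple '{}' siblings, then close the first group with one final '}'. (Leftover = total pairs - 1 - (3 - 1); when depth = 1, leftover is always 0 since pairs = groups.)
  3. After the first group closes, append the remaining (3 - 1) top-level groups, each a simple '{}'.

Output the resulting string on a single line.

Spec: pairs=3 depth=1 groups=3
Leftover pairs = 3 - 1 - (3-1) = 0
First group: deep chain of depth 1 + 0 sibling pairs
Remaining 2 groups: simple '{}' each

Answer: {}{}{}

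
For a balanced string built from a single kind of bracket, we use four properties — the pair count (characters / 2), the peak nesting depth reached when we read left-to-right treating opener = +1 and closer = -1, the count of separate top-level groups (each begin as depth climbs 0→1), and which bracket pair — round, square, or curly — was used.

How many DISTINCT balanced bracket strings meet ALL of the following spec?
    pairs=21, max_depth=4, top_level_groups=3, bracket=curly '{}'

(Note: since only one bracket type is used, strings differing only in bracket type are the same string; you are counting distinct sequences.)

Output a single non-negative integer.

Answer: 267666513

Derivation:
Spec: pairs=21 depth=4 groups=3
Count(depth <= 4) = 275858513
Count(depth <= 3) = 8192000
Count(depth == 4) = 275858513 - 8192000 = 267666513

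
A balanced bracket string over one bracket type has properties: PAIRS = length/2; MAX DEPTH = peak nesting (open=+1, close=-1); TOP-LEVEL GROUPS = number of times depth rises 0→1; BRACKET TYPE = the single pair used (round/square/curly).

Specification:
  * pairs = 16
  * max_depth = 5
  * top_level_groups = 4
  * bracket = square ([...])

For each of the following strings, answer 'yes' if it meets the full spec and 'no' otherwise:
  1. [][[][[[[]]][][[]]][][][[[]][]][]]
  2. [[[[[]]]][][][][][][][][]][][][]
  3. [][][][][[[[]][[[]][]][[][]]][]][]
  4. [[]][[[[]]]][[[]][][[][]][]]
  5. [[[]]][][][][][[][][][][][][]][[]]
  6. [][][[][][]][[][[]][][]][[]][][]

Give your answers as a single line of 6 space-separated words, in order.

String 1 '[][[][[[[]]][][[]]][][][[[]][]][]]': depth seq [1 0 1 2 1 2 3 4 5 4 3 2 3 2 3 4 3 2 1 2 1 2 1 2 3 4 3 2 3 2 1 2 1 0]
  -> pairs=17 depth=5 groups=2 -> no
String 2 '[[[[[]]]][][][][][][][][]][][][]': depth seq [1 2 3 4 5 4 3 2 1 2 1 2 1 2 1 2 1 2 1 2 1 2 1 2 1 0 1 0 1 0 1 0]
  -> pairs=16 depth=5 groups=4 -> yes
String 3 '[][][][][[[[]][[[]][]][[][]]][]][]': depth seq [1 0 1 0 1 0 1 0 1 2 3 4 3 2 3 4 5 4 3 4 3 2 3 4 3 4 3 2 1 2 1 0 1 0]
  -> pairs=17 depth=5 groups=6 -> no
String 4 '[[]][[[[]]]][[[]][][[][]][]]': depth seq [1 2 1 0 1 2 3 4 3 2 1 0 1 2 3 2 1 2 1 2 3 2 3 2 1 2 1 0]
  -> pairs=14 depth=4 groups=3 -> no
String 5 '[[[]]][][][][][[][][][][][][]][[]]': depth seq [1 2 3 2 1 0 1 0 1 0 1 0 1 0 1 2 1 2 1 2 1 2 1 2 1 2 1 2 1 0 1 2 1 0]
  -> pairs=17 depth=3 groups=7 -> no
String 6 '[][][[][][]][[][[]][][]][[]][][]': depth seq [1 0 1 0 1 2 1 2 1 2 1 0 1 2 1 2 3 2 1 2 1 2 1 0 1 2 1 0 1 0 1 0]
  -> pairs=16 depth=3 groups=7 -> no

Answer: no yes no no no no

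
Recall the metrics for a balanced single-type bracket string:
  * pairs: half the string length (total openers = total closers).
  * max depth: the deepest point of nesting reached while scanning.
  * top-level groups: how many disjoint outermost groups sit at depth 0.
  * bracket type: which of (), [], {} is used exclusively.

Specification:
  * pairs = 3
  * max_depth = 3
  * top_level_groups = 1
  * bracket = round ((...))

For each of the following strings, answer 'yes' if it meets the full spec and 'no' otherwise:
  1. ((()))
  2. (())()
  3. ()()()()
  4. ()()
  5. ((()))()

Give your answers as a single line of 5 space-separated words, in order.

String 1 '((()))': depth seq [1 2 3 2 1 0]
  -> pairs=3 depth=3 groups=1 -> yes
String 2 '(())()': depth seq [1 2 1 0 1 0]
  -> pairs=3 depth=2 groups=2 -> no
String 3 '()()()()': depth seq [1 0 1 0 1 0 1 0]
  -> pairs=4 depth=1 groups=4 -> no
String 4 '()()': depth seq [1 0 1 0]
  -> pairs=2 depth=1 groups=2 -> no
String 5 '((()))()': depth seq [1 2 3 2 1 0 1 0]
  -> pairs=4 depth=3 groups=2 -> no

Answer: yes no no no no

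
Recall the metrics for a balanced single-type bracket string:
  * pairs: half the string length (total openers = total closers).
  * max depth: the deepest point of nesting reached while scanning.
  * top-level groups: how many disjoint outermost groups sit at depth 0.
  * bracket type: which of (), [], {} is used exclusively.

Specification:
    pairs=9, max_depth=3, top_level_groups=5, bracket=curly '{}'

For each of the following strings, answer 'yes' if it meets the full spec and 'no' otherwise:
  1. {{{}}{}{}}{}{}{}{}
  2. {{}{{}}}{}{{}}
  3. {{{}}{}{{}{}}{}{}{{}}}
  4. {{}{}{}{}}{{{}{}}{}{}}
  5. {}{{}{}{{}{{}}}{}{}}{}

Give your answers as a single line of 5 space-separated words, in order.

Answer: yes no no no no

Derivation:
String 1 '{{{}}{}{}}{}{}{}{}': depth seq [1 2 3 2 1 2 1 2 1 0 1 0 1 0 1 0 1 0]
  -> pairs=9 depth=3 groups=5 -> yes
String 2 '{{}{{}}}{}{{}}': depth seq [1 2 1 2 3 2 1 0 1 0 1 2 1 0]
  -> pairs=7 depth=3 groups=3 -> no
String 3 '{{{}}{}{{}{}}{}{}{{}}}': depth seq [1 2 3 2 1 2 1 2 3 2 3 2 1 2 1 2 1 2 3 2 1 0]
  -> pairs=11 depth=3 groups=1 -> no
String 4 '{{}{}{}{}}{{{}{}}{}{}}': depth seq [1 2 1 2 1 2 1 2 1 0 1 2 3 2 3 2 1 2 1 2 1 0]
  -> pairs=11 depth=3 groups=2 -> no
String 5 '{}{{}{}{{}{{}}}{}{}}{}': depth seq [1 0 1 2 1 2 1 2 3 2 3 4 3 2 1 2 1 2 1 0 1 0]
  -> pairs=11 depth=4 groups=3 -> no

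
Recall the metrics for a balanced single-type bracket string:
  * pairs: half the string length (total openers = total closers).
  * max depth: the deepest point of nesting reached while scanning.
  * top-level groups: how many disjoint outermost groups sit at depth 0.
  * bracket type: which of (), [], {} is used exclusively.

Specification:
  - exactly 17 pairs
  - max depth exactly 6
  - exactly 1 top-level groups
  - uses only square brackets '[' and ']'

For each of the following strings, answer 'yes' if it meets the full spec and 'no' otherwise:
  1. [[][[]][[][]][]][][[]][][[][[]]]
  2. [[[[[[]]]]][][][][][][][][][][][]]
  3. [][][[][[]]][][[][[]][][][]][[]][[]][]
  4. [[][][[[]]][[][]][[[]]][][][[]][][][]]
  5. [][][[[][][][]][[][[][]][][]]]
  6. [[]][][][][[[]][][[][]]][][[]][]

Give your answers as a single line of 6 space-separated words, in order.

String 1 '[[][[]][[][]][]][][[]][][[][[]]]': depth seq [1 2 1 2 3 2 1 2 3 2 3 2 1 2 1 0 1 0 1 2 1 0 1 0 1 2 1 2 3 2 1 0]
  -> pairs=16 depth=3 groups=5 -> no
String 2 '[[[[[[]]]]][][][][][][][][][][][]]': depth seq [1 2 3 4 5 6 5 4 3 2 1 2 1 2 1 2 1 2 1 2 1 2 1 2 1 2 1 2 1 2 1 2 1 0]
  -> pairs=17 depth=6 groups=1 -> yes
String 3 '[][][[][[]]][][[][[]][][][]][[]][[]][]': depth seq [1 0 1 0 1 2 1 2 3 2 1 0 1 0 1 2 1 2 3 2 1 2 1 2 1 2 1 0 1 2 1 0 1 2 1 0 1 0]
  -> pairs=19 depth=3 groups=8 -> no
String 4 '[[][][[[]]][[][]][[[]]][][][[]][][][]]': depth seq [1 2 1 2 1 2 3 4 3 2 1 2 3 2 3 2 1 2 3 4 3 2 1 2 1 2 1 2 3 2 1 2 1 2 1 2 1 0]
  -> pairs=19 depth=4 groups=1 -> no
String 5 '[][][[[][][][]][[][[][]][][]]]': depth seq [1 0 1 0 1 2 3 2 3 2 3 2 3 2 1 2 3 2 3 4 3 4 3 2 3 2 3 2 1 0]
  -> pairs=15 depth=4 groups=3 -> no
String 6 '[[]][][][][[[]][][[][]]][][[]][]': depth seq [1 2 1 0 1 0 1 0 1 0 1 2 3 2 1 2 1 2 3 2 3 2 1 0 1 0 1 2 1 0 1 0]
  -> pairs=16 depth=3 groups=8 -> no

Answer: no yes no no no no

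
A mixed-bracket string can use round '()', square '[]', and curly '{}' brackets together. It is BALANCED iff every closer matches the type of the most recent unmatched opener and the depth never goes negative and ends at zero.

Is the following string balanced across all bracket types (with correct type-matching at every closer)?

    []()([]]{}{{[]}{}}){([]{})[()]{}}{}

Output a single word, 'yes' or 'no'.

Answer: no

Derivation:
pos 0: push '['; stack = [
pos 1: ']' matches '['; pop; stack = (empty)
pos 2: push '('; stack = (
pos 3: ')' matches '('; pop; stack = (empty)
pos 4: push '('; stack = (
pos 5: push '['; stack = ([
pos 6: ']' matches '['; pop; stack = (
pos 7: saw closer ']' but top of stack is '(' (expected ')') → INVALID
Verdict: type mismatch at position 7: ']' closes '(' → no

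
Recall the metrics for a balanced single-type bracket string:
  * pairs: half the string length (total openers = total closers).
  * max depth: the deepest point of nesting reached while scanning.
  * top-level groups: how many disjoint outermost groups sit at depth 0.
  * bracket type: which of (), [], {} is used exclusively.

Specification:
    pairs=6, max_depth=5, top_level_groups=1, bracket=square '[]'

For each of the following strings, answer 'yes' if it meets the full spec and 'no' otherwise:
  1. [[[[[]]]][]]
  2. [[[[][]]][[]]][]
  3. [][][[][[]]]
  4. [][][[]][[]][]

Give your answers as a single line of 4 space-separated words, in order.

Answer: yes no no no

Derivation:
String 1 '[[[[[]]]][]]': depth seq [1 2 3 4 5 4 3 2 1 2 1 0]
  -> pairs=6 depth=5 groups=1 -> yes
String 2 '[[[[][]]][[]]][]': depth seq [1 2 3 4 3 4 3 2 1 2 3 2 1 0 1 0]
  -> pairs=8 depth=4 groups=2 -> no
String 3 '[][][[][[]]]': depth seq [1 0 1 0 1 2 1 2 3 2 1 0]
  -> pairs=6 depth=3 groups=3 -> no
String 4 '[][][[]][[]][]': depth seq [1 0 1 0 1 2 1 0 1 2 1 0 1 0]
  -> pairs=7 depth=2 groups=5 -> no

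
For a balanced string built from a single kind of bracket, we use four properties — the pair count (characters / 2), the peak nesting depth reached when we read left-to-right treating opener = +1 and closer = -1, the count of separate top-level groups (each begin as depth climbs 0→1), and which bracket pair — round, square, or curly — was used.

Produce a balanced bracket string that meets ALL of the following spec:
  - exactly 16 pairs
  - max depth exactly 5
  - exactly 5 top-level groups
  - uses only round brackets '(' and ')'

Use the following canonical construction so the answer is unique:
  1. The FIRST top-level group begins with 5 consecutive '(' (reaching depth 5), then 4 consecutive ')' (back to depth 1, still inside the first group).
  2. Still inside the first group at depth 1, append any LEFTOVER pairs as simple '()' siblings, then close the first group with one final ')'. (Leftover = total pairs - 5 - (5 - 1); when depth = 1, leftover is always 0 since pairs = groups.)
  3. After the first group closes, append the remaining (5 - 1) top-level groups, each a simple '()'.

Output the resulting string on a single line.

Spec: pairs=16 depth=5 groups=5
Leftover pairs = 16 - 5 - (5-1) = 7
First group: deep chain of depth 5 + 7 sibling pairs
Remaining 4 groups: simple '()' each

Answer: ((((())))()()()()()()())()()()()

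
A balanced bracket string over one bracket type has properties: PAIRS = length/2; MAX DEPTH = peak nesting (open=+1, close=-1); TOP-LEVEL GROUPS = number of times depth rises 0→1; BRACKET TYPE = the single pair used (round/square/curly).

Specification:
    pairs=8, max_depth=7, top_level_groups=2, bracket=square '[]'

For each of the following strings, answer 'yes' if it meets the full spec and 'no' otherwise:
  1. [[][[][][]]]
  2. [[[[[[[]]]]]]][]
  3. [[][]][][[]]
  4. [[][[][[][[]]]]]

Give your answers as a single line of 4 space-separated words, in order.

String 1 '[[][[][][]]]': depth seq [1 2 1 2 3 2 3 2 3 2 1 0]
  -> pairs=6 depth=3 groups=1 -> no
String 2 '[[[[[[[]]]]]]][]': depth seq [1 2 3 4 5 6 7 6 5 4 3 2 1 0 1 0]
  -> pairs=8 depth=7 groups=2 -> yes
String 3 '[[][]][][[]]': depth seq [1 2 1 2 1 0 1 0 1 2 1 0]
  -> pairs=6 depth=2 groups=3 -> no
String 4 '[[][[][[][[]]]]]': depth seq [1 2 1 2 3 2 3 4 3 4 5 4 3 2 1 0]
  -> pairs=8 depth=5 groups=1 -> no

Answer: no yes no no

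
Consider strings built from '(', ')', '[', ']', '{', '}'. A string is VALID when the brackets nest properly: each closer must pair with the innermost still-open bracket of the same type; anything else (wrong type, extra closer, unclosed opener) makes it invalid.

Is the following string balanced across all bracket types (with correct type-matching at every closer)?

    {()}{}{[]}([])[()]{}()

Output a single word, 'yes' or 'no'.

pos 0: push '{'; stack = {
pos 1: push '('; stack = {(
pos 2: ')' matches '('; pop; stack = {
pos 3: '}' matches '{'; pop; stack = (empty)
pos 4: push '{'; stack = {
pos 5: '}' matches '{'; pop; stack = (empty)
pos 6: push '{'; stack = {
pos 7: push '['; stack = {[
pos 8: ']' matches '['; pop; stack = {
pos 9: '}' matches '{'; pop; stack = (empty)
pos 10: push '('; stack = (
pos 11: push '['; stack = ([
pos 12: ']' matches '['; pop; stack = (
pos 13: ')' matches '('; pop; stack = (empty)
pos 14: push '['; stack = [
pos 15: push '('; stack = [(
pos 16: ')' matches '('; pop; stack = [
pos 17: ']' matches '['; pop; stack = (empty)
pos 18: push '{'; stack = {
pos 19: '}' matches '{'; pop; stack = (empty)
pos 20: push '('; stack = (
pos 21: ')' matches '('; pop; stack = (empty)
end: stack empty → VALID
Verdict: properly nested → yes

Answer: yes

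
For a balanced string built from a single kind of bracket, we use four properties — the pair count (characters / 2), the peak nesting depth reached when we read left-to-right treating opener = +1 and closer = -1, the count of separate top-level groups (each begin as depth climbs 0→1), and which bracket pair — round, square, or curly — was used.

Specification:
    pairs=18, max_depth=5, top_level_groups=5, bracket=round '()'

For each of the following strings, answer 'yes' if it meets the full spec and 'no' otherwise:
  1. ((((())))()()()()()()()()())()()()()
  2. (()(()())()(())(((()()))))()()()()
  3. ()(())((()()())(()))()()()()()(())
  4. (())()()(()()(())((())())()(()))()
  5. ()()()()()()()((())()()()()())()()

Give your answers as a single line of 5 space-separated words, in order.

String 1 '((((())))()()()()()()()()())()()()()': depth seq [1 2 3 4 5 4 3 2 1 2 1 2 1 2 1 2 1 2 1 2 1 2 1 2 1 2 1 0 1 0 1 0 1 0 1 0]
  -> pairs=18 depth=5 groups=5 -> yes
String 2 '(()(()())()(())(((()()))))()()()()': depth seq [1 2 1 2 3 2 3 2 1 2 1 2 3 2 1 2 3 4 5 4 5 4 3 2 1 0 1 0 1 0 1 0 1 0]
  -> pairs=17 depth=5 groups=5 -> no
String 3 '()(())((()()())(()))()()()()()(())': depth seq [1 0 1 2 1 0 1 2 3 2 3 2 3 2 1 2 3 2 1 0 1 0 1 0 1 0 1 0 1 0 1 2 1 0]
  -> pairs=17 depth=3 groups=9 -> no
String 4 '(())()()(()()(())((())())()(()))()': depth seq [1 2 1 0 1 0 1 0 1 2 1 2 1 2 3 2 1 2 3 4 3 2 3 2 1 2 1 2 3 2 1 0 1 0]
  -> pairs=17 depth=4 groups=5 -> no
String 5 '()()()()()()()((())()()()()())()()': depth seq [1 0 1 0 1 0 1 0 1 0 1 0 1 0 1 2 3 2 1 2 1 2 1 2 1 2 1 2 1 0 1 0 1 0]
  -> pairs=17 depth=3 groups=10 -> no

Answer: yes no no no no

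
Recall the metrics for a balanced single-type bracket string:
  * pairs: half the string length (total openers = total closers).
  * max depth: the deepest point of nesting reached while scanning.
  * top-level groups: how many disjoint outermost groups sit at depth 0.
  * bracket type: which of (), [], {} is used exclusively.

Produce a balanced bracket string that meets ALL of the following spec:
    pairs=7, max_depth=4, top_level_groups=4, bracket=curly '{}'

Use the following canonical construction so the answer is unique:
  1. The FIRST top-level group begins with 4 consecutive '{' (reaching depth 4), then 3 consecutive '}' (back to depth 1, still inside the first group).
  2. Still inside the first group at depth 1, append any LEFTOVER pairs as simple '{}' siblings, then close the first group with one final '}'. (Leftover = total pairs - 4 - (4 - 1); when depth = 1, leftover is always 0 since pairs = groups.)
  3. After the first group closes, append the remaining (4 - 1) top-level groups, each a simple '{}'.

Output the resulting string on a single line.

Spec: pairs=7 depth=4 groups=4
Leftover pairs = 7 - 4 - (4-1) = 0
First group: deep chain of depth 4 + 0 sibling pairs
Remaining 3 groups: simple '{}' each

Answer: {{{{}}}}{}{}{}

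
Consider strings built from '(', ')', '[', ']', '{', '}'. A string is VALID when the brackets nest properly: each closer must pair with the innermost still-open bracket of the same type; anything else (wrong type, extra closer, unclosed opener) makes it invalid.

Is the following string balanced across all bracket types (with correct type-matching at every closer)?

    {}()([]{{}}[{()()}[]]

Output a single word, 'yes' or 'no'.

Answer: no

Derivation:
pos 0: push '{'; stack = {
pos 1: '}' matches '{'; pop; stack = (empty)
pos 2: push '('; stack = (
pos 3: ')' matches '('; pop; stack = (empty)
pos 4: push '('; stack = (
pos 5: push '['; stack = ([
pos 6: ']' matches '['; pop; stack = (
pos 7: push '{'; stack = ({
pos 8: push '{'; stack = ({{
pos 9: '}' matches '{'; pop; stack = ({
pos 10: '}' matches '{'; pop; stack = (
pos 11: push '['; stack = ([
pos 12: push '{'; stack = ([{
pos 13: push '('; stack = ([{(
pos 14: ')' matches '('; pop; stack = ([{
pos 15: push '('; stack = ([{(
pos 16: ')' matches '('; pop; stack = ([{
pos 17: '}' matches '{'; pop; stack = ([
pos 18: push '['; stack = ([[
pos 19: ']' matches '['; pop; stack = ([
pos 20: ']' matches '['; pop; stack = (
end: stack still non-empty (() → INVALID
Verdict: unclosed openers at end: ( → no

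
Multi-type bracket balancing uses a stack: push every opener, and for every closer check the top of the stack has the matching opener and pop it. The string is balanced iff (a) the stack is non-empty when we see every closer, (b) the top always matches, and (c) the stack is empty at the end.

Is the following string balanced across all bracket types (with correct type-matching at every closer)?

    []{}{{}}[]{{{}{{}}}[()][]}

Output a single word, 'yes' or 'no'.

pos 0: push '['; stack = [
pos 1: ']' matches '['; pop; stack = (empty)
pos 2: push '{'; stack = {
pos 3: '}' matches '{'; pop; stack = (empty)
pos 4: push '{'; stack = {
pos 5: push '{'; stack = {{
pos 6: '}' matches '{'; pop; stack = {
pos 7: '}' matches '{'; pop; stack = (empty)
pos 8: push '['; stack = [
pos 9: ']' matches '['; pop; stack = (empty)
pos 10: push '{'; stack = {
pos 11: push '{'; stack = {{
pos 12: push '{'; stack = {{{
pos 13: '}' matches '{'; pop; stack = {{
pos 14: push '{'; stack = {{{
pos 15: push '{'; stack = {{{{
pos 16: '}' matches '{'; pop; stack = {{{
pos 17: '}' matches '{'; pop; stack = {{
pos 18: '}' matches '{'; pop; stack = {
pos 19: push '['; stack = {[
pos 20: push '('; stack = {[(
pos 21: ')' matches '('; pop; stack = {[
pos 22: ']' matches '['; pop; stack = {
pos 23: push '['; stack = {[
pos 24: ']' matches '['; pop; stack = {
pos 25: '}' matches '{'; pop; stack = (empty)
end: stack empty → VALID
Verdict: properly nested → yes

Answer: yes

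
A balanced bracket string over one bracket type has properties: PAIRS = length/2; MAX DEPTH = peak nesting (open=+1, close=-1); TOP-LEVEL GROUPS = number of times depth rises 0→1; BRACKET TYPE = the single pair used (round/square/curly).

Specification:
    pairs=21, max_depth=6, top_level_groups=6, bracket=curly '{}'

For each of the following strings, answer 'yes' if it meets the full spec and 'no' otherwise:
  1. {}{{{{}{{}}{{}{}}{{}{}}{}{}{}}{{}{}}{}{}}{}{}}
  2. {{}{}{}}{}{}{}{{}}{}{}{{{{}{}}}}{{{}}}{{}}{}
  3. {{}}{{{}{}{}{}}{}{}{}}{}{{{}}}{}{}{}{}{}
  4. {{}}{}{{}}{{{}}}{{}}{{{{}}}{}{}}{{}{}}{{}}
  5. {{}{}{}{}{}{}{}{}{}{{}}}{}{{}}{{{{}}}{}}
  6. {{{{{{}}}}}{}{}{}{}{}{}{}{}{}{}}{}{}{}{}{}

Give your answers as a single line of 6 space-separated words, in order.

Answer: no no no no no yes

Derivation:
String 1 '{}{{{{}{{}}{{}{}}{{}{}}{}{}{}}{{}{}}{}{}}{}{}}': depth seq [1 0 1 2 3 4 3 4 5 4 3 4 5 4 5 4 3 4 5 4 5 4 3 4 3 4 3 4 3 2 3 4 3 4 3 2 3 2 3 2 1 2 1 2 1 0]
  -> pairs=23 depth=5 groups=2 -> no
String 2 '{{}{}{}}{}{}{}{{}}{}{}{{{{}{}}}}{{{}}}{{}}{}': depth seq [1 2 1 2 1 2 1 0 1 0 1 0 1 0 1 2 1 0 1 0 1 0 1 2 3 4 3 4 3 2 1 0 1 2 3 2 1 0 1 2 1 0 1 0]
  -> pairs=22 depth=4 groups=11 -> no
String 3 '{{}}{{{}{}{}{}}{}{}{}}{}{{{}}}{}{}{}{}{}': depth seq [1 2 1 0 1 2 3 2 3 2 3 2 3 2 1 2 1 2 1 2 1 0 1 0 1 2 3 2 1 0 1 0 1 0 1 0 1 0 1 0]
  -> pairs=20 depth=3 groups=9 -> no
String 4 '{{}}{}{{}}{{{}}}{{}}{{{{}}}{}{}}{{}{}}{{}}': depth seq [1 2 1 0 1 0 1 2 1 0 1 2 3 2 1 0 1 2 1 0 1 2 3 4 3 2 1 2 1 2 1 0 1 2 1 2 1 0 1 2 1 0]
  -> pairs=21 depth=4 groups=8 -> no
String 5 '{{}{}{}{}{}{}{}{}{}{{}}}{}{{}}{{{{}}}{}}': depth seq [1 2 1 2 1 2 1 2 1 2 1 2 1 2 1 2 1 2 1 2 3 2 1 0 1 0 1 2 1 0 1 2 3 4 3 2 1 2 1 0]
  -> pairs=20 depth=4 groups=4 -> no
String 6 '{{{{{{}}}}}{}{}{}{}{}{}{}{}{}{}}{}{}{}{}{}': depth seq [1 2 3 4 5 6 5 4 3 2 1 2 1 2 1 2 1 2 1 2 1 2 1 2 1 2 1 2 1 2 1 0 1 0 1 0 1 0 1 0 1 0]
  -> pairs=21 depth=6 groups=6 -> yes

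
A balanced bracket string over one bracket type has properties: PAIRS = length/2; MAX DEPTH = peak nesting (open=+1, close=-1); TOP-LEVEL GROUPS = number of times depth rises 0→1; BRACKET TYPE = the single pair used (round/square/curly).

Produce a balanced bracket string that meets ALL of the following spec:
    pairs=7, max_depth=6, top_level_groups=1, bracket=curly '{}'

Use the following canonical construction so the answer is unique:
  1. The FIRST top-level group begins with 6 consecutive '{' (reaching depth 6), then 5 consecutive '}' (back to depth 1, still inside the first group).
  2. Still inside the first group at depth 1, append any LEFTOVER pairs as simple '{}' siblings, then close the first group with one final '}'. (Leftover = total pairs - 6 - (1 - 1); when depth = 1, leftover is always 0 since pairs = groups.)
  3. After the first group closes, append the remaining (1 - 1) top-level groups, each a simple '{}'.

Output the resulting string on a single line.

Answer: {{{{{{}}}}}{}}

Derivation:
Spec: pairs=7 depth=6 groups=1
Leftover pairs = 7 - 6 - (1-1) = 1
First group: deep chain of depth 6 + 1 sibling pairs
Remaining 0 groups: simple '{}' each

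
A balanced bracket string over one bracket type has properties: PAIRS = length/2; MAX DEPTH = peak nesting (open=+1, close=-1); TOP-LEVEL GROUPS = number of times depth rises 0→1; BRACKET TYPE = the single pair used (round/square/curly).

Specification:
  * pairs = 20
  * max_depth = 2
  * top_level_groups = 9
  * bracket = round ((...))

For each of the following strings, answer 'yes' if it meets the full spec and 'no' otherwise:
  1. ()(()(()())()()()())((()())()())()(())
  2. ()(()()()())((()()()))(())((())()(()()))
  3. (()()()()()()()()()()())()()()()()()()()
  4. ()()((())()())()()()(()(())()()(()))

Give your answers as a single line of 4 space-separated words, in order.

Answer: no no yes no

Derivation:
String 1 '()(()(()())()()()())((()())()())()(())': depth seq [1 0 1 2 1 2 3 2 3 2 1 2 1 2 1 2 1 2 1 0 1 2 3 2 3 2 1 2 1 2 1 0 1 0 1 2 1 0]
  -> pairs=19 depth=3 groups=5 -> no
String 2 '()(()()()())((()()()))(())((())()(()()))': depth seq [1 0 1 2 1 2 1 2 1 2 1 0 1 2 3 2 3 2 3 2 1 0 1 2 1 0 1 2 3 2 1 2 1 2 3 2 3 2 1 0]
  -> pairs=20 depth=3 groups=5 -> no
String 3 '(()()()()()()()()()()())()()()()()()()()': depth seq [1 2 1 2 1 2 1 2 1 2 1 2 1 2 1 2 1 2 1 2 1 2 1 0 1 0 1 0 1 0 1 0 1 0 1 0 1 0 1 0]
  -> pairs=20 depth=2 groups=9 -> yes
String 4 '()()((())()())()()()(()(())()()(()))': depth seq [1 0 1 0 1 2 3 2 1 2 1 2 1 0 1 0 1 0 1 0 1 2 1 2 3 2 1 2 1 2 1 2 3 2 1 0]
  -> pairs=18 depth=3 groups=7 -> no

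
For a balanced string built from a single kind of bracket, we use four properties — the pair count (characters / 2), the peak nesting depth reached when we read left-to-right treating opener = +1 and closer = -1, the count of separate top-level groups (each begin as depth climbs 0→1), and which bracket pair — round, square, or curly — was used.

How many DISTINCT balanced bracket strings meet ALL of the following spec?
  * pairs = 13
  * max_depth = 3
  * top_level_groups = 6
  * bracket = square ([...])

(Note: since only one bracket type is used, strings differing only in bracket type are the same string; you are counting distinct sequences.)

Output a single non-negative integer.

Spec: pairs=13 depth=3 groups=6
Count(depth <= 3) = 10836
Count(depth <= 2) = 792
Count(depth == 3) = 10836 - 792 = 10044

Answer: 10044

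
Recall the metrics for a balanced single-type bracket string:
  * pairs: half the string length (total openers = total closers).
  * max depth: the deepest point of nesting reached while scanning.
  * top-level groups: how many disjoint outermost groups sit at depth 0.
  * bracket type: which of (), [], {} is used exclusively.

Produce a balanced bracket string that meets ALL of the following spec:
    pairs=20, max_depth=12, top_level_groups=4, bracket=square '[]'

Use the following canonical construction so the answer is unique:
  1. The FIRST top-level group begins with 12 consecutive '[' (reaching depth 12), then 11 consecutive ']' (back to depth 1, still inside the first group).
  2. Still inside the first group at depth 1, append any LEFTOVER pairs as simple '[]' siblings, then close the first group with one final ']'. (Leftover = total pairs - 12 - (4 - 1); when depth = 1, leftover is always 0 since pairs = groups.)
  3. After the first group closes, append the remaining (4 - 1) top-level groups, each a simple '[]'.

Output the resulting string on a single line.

Spec: pairs=20 depth=12 groups=4
Leftover pairs = 20 - 12 - (4-1) = 5
First group: deep chain of depth 12 + 5 sibling pairs
Remaining 3 groups: simple '[]' each

Answer: [[[[[[[[[[[[]]]]]]]]]]][][][][][]][][][]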